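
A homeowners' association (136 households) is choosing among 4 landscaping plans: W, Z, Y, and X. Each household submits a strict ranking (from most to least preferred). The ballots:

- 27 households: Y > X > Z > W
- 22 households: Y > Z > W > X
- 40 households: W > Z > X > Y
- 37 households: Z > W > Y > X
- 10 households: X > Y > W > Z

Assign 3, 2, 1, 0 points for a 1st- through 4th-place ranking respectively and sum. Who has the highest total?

W: 27·0 + 22·1 + 40·3 + 37·2 + 10·1 = 226
Z: 27·1 + 22·2 + 40·2 + 37·3 + 10·0 = 262
Y: 27·3 + 22·3 + 40·0 + 37·1 + 10·2 = 204
X: 27·2 + 22·0 + 40·1 + 37·0 + 10·3 = 124
Z has the highest Borda score (262).

Z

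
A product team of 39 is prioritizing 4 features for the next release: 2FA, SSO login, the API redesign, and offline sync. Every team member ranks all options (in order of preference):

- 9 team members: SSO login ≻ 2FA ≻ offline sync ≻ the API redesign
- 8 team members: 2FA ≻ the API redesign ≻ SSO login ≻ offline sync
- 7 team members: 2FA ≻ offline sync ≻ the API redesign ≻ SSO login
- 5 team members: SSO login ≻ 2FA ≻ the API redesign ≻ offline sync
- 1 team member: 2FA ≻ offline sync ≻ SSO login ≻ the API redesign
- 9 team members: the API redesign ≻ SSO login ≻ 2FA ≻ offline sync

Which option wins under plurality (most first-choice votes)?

First-place votes: 2FA 16, SSO login 14, the API redesign 9, offline sync 0.
2FA has the most first-place votes.

2FA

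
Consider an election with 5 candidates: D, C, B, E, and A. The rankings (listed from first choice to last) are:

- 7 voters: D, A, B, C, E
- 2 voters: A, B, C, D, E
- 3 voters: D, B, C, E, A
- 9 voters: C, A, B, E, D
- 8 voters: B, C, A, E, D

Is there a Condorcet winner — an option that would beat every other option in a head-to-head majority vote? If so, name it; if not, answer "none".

Checking pairwise contests:
C beats D 19–10.
B beats C 20–9.
A beats B 18–11.
C beats E 29–0.
C beats A 20–9.
Every option loses at least one head-to-head, so there is no Condorcet winner.

none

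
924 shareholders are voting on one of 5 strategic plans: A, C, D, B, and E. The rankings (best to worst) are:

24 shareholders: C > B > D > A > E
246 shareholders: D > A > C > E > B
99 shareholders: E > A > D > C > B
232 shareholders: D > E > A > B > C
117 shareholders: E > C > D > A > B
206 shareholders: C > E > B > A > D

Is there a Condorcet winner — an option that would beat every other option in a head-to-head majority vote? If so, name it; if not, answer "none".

D vs A: 619–305 for D.
D vs C: 577–347 for D.
D vs B: 694–230 for D.
D vs E: 502–422 for D.
D beats every other option head-to-head.

D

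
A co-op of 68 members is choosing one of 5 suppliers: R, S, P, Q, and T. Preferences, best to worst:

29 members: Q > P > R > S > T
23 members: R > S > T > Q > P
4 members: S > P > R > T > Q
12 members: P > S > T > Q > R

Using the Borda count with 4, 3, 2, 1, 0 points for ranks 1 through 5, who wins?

R: 29·2 + 23·4 + 4·2 + 12·0 = 158
S: 29·1 + 23·3 + 4·4 + 12·3 = 150
P: 29·3 + 23·0 + 4·3 + 12·4 = 147
Q: 29·4 + 23·1 + 4·0 + 12·1 = 151
T: 29·0 + 23·2 + 4·1 + 12·2 = 74
R has the highest Borda score (158).

R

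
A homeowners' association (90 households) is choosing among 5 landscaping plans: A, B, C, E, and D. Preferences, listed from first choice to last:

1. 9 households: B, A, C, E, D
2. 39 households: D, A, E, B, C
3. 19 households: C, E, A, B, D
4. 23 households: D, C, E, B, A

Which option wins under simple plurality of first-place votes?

First-place votes: A 0, B 9, C 19, E 0, D 62.
D has the most first-place votes.

D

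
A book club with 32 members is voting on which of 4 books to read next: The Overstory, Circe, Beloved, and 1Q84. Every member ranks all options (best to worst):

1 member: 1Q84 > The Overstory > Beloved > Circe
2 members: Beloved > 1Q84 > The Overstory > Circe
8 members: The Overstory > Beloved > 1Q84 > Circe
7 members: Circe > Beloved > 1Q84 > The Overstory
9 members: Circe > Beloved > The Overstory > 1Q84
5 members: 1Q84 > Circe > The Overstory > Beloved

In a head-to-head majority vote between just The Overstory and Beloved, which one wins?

Beloved

Voters preferring The Overstory to Beloved: 14; preferring Beloved to The Overstory: 18.
Beloved wins the head-to-head.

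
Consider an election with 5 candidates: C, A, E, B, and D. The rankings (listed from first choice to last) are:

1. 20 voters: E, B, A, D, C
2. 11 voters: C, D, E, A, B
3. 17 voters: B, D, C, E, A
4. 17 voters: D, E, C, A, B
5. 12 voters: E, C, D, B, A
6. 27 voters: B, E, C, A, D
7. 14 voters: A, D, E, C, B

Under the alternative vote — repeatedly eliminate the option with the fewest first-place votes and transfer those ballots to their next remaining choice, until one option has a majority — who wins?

Round 1: C 11, A 14, E 32, B 44, D 17. Eliminate C.
Round 2: A 14, E 32, B 44, D 28. Eliminate A.
Round 3: E 32, B 44, D 42. Eliminate E.
Round 4: B 64, D 54. B has a majority.

B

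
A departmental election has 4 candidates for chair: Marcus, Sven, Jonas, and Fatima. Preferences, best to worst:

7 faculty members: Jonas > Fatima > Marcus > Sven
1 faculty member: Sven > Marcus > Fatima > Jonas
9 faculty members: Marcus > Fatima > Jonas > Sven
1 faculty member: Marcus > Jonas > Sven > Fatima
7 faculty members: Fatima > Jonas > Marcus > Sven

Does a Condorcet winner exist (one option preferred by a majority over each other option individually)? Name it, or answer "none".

Fatima

Fatima vs Marcus: 14–11 for Fatima.
Fatima vs Sven: 23–2 for Fatima.
Fatima vs Jonas: 17–8 for Fatima.
Fatima beats every other option head-to-head.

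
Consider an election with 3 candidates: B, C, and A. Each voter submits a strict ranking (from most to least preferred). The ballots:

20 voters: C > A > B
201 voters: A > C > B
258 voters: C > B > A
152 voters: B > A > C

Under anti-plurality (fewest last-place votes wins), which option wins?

C

Last-place votes: B 221, C 152, A 258.
C is ranked last by the fewest voters, so C wins.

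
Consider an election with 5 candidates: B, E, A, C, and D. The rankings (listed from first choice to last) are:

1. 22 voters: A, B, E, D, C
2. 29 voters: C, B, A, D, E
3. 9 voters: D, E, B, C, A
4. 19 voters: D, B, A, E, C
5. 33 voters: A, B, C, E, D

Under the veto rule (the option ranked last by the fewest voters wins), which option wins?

B

Last-place votes: B 0, E 29, A 9, C 41, D 33.
B is ranked last by the fewest voters, so B wins.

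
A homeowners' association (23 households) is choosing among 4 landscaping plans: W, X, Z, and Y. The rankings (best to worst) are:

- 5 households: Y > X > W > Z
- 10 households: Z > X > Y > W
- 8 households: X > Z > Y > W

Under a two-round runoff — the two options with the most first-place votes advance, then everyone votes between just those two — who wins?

X

Round 1 first-place votes: W 0, X 8, Z 10, Y 5.
Z and X advance.
Runoff: Z is preferred to X by 10 voters; X by 13.
X wins the runoff.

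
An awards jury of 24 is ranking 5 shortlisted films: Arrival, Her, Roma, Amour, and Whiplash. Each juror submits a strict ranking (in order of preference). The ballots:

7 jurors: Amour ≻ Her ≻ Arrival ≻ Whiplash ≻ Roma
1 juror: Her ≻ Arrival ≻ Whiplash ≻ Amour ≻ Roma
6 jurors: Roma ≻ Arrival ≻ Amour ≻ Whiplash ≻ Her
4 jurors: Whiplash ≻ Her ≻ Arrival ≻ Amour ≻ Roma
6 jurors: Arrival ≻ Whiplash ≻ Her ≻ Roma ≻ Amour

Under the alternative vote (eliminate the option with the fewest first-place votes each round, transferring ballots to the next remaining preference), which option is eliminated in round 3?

Roma

Round 1: Arrival 6, Her 1, Roma 6, Amour 7, Whiplash 4. Eliminate Her.
Round 2: Arrival 7, Roma 6, Amour 7, Whiplash 4. Eliminate Whiplash.
Round 3: Arrival 11, Roma 6, Amour 7. Eliminate Roma.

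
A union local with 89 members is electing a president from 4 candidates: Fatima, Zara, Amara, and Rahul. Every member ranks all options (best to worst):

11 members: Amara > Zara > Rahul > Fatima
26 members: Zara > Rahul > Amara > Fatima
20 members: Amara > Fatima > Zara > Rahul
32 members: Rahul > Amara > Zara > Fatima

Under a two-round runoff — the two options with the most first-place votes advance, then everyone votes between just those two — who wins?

Round 1 first-place votes: Fatima 0, Zara 26, Amara 31, Rahul 32.
Rahul and Amara advance.
Runoff: Rahul is preferred to Amara by 58 voters; Amara by 31.
Rahul wins the runoff.

Rahul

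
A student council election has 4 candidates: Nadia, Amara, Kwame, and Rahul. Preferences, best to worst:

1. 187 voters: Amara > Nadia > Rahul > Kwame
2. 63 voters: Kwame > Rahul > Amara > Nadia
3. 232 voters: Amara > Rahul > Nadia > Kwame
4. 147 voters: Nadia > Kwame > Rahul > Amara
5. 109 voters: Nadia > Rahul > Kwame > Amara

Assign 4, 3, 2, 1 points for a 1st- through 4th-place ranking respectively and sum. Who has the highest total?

Nadia

Nadia: 187·3 + 63·1 + 232·2 + 147·4 + 109·4 = 2112
Amara: 187·4 + 63·2 + 232·4 + 147·1 + 109·1 = 2058
Kwame: 187·1 + 63·4 + 232·1 + 147·3 + 109·2 = 1330
Rahul: 187·2 + 63·3 + 232·3 + 147·2 + 109·3 = 1880
Nadia has the highest Borda score (2112).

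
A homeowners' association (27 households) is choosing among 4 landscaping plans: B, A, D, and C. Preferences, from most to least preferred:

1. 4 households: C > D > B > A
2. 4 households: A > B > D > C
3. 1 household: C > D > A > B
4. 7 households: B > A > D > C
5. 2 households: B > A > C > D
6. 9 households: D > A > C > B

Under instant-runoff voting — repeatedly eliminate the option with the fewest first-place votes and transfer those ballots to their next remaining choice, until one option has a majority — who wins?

Round 1: B 9, A 4, D 9, C 5. Eliminate A.
Round 2: B 13, D 9, C 5. Eliminate C.
Round 3: B 13, D 14. D has a majority.

D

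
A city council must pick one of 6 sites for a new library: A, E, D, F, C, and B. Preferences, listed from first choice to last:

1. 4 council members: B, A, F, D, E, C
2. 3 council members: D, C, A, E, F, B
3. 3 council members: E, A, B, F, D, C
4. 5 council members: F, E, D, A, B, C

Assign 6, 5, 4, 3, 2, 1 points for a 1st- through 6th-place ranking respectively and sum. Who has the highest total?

A

A: 4·5 + 3·4 + 3·5 + 5·3 = 62
E: 4·2 + 3·3 + 3·6 + 5·5 = 60
D: 4·3 + 3·6 + 3·2 + 5·4 = 56
F: 4·4 + 3·2 + 3·3 + 5·6 = 61
C: 4·1 + 3·5 + 3·1 + 5·1 = 27
B: 4·6 + 3·1 + 3·4 + 5·2 = 49
A has the highest Borda score (62).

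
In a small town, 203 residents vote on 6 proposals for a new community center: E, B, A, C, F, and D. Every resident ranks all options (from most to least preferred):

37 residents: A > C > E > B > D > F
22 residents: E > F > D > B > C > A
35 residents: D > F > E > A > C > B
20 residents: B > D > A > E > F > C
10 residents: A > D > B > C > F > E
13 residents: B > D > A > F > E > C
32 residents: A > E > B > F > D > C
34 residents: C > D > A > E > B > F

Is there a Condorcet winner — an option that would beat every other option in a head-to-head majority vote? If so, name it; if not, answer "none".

Checking pairwise contests:
A beats E 146–57.
E beats B 160–43.
D beats A 124–79.
E beats C 122–81.
E beats F 145–58.
B beats D 102–101.
Every option loses at least one head-to-head, so there is no Condorcet winner.

none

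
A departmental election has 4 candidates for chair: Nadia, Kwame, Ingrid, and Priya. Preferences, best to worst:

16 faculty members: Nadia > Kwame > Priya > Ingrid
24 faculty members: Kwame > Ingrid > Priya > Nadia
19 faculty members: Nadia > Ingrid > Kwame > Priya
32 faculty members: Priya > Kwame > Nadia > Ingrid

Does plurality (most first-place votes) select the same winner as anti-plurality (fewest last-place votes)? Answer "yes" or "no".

Plurality — first-place votes: Nadia 35, Kwame 24, Ingrid 0, Priya 32. Winner: Nadia.
Anti-plurality — last-place votes: Nadia 24, Kwame 0, Ingrid 48, Priya 19. Winner: Kwame.
The two methods disagree.

no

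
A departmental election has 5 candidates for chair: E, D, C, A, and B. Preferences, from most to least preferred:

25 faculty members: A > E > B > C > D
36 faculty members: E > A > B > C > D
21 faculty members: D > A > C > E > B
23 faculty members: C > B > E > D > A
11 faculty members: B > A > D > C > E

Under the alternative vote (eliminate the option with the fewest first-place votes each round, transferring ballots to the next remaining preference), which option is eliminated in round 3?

C

Round 1: E 36, D 21, C 23, A 25, B 11. Eliminate B.
Round 2: E 36, D 21, C 23, A 36. Eliminate D.
Round 3: E 36, C 23, A 57. Eliminate C.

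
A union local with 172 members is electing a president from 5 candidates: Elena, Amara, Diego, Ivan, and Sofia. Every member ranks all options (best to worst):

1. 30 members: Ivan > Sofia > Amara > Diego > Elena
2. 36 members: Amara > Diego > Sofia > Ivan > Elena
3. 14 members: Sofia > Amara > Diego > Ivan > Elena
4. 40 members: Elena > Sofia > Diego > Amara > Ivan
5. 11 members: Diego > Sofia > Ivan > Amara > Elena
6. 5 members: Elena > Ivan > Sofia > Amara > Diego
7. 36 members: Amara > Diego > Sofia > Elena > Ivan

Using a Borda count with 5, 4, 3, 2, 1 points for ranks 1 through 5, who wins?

Sofia

Elena: 30·1 + 36·1 + 14·1 + 40·5 + 11·1 + 5·5 + 36·2 = 388
Amara: 30·3 + 36·5 + 14·4 + 40·2 + 11·2 + 5·2 + 36·5 = 618
Diego: 30·2 + 36·4 + 14·3 + 40·3 + 11·5 + 5·1 + 36·4 = 570
Ivan: 30·5 + 36·2 + 14·2 + 40·1 + 11·3 + 5·4 + 36·1 = 379
Sofia: 30·4 + 36·3 + 14·5 + 40·4 + 11·4 + 5·3 + 36·3 = 625
Sofia has the highest Borda score (625).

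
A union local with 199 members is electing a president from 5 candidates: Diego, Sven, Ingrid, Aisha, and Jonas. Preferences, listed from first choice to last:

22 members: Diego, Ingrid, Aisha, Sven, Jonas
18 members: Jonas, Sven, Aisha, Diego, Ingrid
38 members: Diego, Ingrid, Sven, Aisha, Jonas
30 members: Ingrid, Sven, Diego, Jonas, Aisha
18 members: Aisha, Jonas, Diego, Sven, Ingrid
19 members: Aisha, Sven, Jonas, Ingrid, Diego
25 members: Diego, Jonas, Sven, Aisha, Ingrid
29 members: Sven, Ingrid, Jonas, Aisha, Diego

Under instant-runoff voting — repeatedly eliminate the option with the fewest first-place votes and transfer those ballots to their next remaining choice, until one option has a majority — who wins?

Round 1: Diego 85, Sven 29, Ingrid 30, Aisha 37, Jonas 18. Eliminate Jonas.
Round 2: Diego 85, Sven 47, Ingrid 30, Aisha 37. Eliminate Ingrid.
Round 3: Diego 85, Sven 77, Aisha 37. Eliminate Aisha.
Round 4: Diego 103, Sven 96. Diego has a majority.

Diego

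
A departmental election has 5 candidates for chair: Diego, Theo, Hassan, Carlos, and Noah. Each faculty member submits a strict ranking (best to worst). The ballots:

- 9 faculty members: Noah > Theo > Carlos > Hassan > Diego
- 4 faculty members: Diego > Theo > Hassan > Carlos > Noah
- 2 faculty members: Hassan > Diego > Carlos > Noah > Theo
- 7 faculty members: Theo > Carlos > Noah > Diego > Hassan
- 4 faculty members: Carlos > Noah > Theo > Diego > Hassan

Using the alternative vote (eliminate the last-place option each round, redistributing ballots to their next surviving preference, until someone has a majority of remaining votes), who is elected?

Round 1: Diego 4, Theo 7, Hassan 2, Carlos 4, Noah 9. Eliminate Hassan.
Round 2: Diego 6, Theo 7, Carlos 4, Noah 9. Eliminate Carlos.
Round 3: Diego 6, Theo 7, Noah 13. Eliminate Diego.
Round 4: Theo 11, Noah 15. Noah has a majority.

Noah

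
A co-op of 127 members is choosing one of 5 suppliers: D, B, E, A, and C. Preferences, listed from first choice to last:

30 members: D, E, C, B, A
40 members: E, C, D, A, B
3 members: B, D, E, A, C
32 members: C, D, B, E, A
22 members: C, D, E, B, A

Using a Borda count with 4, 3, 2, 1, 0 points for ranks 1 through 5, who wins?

D: 30·4 + 40·2 + 3·3 + 32·3 + 22·3 = 371
B: 30·1 + 40·0 + 3·4 + 32·2 + 22·1 = 128
E: 30·3 + 40·4 + 3·2 + 32·1 + 22·2 = 332
A: 30·0 + 40·1 + 3·1 + 32·0 + 22·0 = 43
C: 30·2 + 40·3 + 3·0 + 32·4 + 22·4 = 396
C has the highest Borda score (396).

C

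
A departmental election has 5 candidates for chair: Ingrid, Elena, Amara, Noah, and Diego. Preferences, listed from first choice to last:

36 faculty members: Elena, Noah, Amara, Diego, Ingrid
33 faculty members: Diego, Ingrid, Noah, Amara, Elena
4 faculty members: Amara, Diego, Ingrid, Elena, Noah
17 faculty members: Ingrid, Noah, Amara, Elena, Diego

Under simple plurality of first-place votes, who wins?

Elena

First-place votes: Ingrid 17, Elena 36, Amara 4, Noah 0, Diego 33.
Elena has the most first-place votes.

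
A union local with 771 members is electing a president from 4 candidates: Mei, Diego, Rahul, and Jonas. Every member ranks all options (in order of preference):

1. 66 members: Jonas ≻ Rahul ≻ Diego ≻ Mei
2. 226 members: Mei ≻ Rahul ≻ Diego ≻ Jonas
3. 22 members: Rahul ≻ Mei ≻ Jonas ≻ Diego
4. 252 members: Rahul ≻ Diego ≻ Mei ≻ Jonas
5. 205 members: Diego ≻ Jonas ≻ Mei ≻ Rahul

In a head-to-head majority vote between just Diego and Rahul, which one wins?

Voters preferring Diego to Rahul: 205; preferring Rahul to Diego: 566.
Rahul wins the head-to-head.

Rahul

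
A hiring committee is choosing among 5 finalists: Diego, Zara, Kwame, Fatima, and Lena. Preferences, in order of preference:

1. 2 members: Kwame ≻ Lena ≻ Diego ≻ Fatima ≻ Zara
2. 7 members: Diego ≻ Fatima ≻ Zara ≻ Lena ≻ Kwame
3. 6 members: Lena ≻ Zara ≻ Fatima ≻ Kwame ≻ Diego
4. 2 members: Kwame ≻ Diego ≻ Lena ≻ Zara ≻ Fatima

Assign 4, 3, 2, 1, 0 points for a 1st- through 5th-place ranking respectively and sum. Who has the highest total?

Diego: 2·2 + 7·4 + 6·0 + 2·3 = 38
Zara: 2·0 + 7·2 + 6·3 + 2·1 = 34
Kwame: 2·4 + 7·0 + 6·1 + 2·4 = 22
Fatima: 2·1 + 7·3 + 6·2 + 2·0 = 35
Lena: 2·3 + 7·1 + 6·4 + 2·2 = 41
Lena has the highest Borda score (41).

Lena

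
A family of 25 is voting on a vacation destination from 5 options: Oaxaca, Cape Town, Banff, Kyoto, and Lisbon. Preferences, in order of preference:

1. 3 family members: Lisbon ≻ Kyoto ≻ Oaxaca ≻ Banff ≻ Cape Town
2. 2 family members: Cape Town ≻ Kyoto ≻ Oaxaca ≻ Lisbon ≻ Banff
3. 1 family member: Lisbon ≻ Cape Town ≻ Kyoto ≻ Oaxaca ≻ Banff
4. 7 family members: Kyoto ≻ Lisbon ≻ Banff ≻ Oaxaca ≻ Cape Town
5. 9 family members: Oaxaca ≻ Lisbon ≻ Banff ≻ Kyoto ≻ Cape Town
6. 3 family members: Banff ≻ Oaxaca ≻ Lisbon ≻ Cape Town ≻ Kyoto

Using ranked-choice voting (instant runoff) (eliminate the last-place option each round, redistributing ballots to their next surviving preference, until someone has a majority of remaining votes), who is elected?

Kyoto

Round 1: Oaxaca 9, Cape Town 2, Banff 3, Kyoto 7, Lisbon 4. Eliminate Cape Town.
Round 2: Oaxaca 9, Banff 3, Kyoto 9, Lisbon 4. Eliminate Banff.
Round 3: Oaxaca 12, Kyoto 9, Lisbon 4. Eliminate Lisbon.
Round 4: Oaxaca 12, Kyoto 13. Kyoto has a majority.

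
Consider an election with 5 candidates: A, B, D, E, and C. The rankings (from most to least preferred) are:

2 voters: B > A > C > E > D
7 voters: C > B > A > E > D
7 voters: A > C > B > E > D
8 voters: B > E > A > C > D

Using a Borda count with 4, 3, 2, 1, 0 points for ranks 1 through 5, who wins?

B

A: 2·3 + 7·2 + 7·4 + 8·2 = 64
B: 2·4 + 7·3 + 7·2 + 8·4 = 75
D: 2·0 + 7·0 + 7·0 + 8·0 = 0
E: 2·1 + 7·1 + 7·1 + 8·3 = 40
C: 2·2 + 7·4 + 7·3 + 8·1 = 61
B has the highest Borda score (75).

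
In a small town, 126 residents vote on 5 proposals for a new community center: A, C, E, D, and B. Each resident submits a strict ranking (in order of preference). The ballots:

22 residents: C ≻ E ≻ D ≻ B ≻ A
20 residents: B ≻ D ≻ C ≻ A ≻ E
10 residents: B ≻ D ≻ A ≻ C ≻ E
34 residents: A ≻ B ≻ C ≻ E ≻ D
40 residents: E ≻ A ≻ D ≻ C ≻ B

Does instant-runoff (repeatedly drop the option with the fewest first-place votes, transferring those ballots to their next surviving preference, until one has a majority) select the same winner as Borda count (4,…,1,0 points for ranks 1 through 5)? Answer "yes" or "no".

Instant-runoff — R1 A 34, C 22, E 40, D 0, B 30 (D out); R2 A 34, C 22, E 40, B 30 (C out); R3 A 34, E 62, B 30 (B out); R4 A 64, E 62 (A winner). Winner: A.
Borda — scores: A 296, C 246, E 260, D 214, B 244. Winner: A.
The two methods agree.

yes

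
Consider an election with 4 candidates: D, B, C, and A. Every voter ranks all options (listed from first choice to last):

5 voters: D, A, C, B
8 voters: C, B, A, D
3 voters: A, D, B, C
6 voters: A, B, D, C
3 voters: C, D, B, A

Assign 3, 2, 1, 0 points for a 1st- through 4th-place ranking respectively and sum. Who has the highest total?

A

D: 5·3 + 8·0 + 3·2 + 6·1 + 3·2 = 33
B: 5·0 + 8·2 + 3·1 + 6·2 + 3·1 = 34
C: 5·1 + 8·3 + 3·0 + 6·0 + 3·3 = 38
A: 5·2 + 8·1 + 3·3 + 6·3 + 3·0 = 45
A has the highest Borda score (45).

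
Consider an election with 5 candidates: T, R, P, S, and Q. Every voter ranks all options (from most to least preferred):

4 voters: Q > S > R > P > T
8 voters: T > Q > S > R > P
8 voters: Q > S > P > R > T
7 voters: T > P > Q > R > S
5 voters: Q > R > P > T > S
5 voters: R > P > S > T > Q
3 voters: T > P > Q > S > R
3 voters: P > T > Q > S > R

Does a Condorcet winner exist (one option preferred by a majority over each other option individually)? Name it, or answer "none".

Checking pairwise contests:
R beats T 22–21.
S beats R 26–17.
R beats P 22–21.
T beats S 26–17.
T beats Q 26–17.
Every option loses at least one head-to-head, so there is no Condorcet winner.

none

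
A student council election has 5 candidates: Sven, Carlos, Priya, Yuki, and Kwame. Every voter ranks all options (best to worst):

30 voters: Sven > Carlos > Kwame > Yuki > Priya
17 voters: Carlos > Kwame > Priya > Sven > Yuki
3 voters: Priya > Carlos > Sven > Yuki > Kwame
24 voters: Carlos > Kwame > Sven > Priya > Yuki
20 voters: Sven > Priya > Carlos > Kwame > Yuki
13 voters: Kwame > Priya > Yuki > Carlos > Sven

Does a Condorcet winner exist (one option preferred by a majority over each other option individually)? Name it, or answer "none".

Carlos

Carlos vs Sven: 57–50 for Carlos.
Carlos vs Priya: 71–36 for Carlos.
Carlos vs Yuki: 94–13 for Carlos.
Carlos vs Kwame: 94–13 for Carlos.
Carlos beats every other option head-to-head.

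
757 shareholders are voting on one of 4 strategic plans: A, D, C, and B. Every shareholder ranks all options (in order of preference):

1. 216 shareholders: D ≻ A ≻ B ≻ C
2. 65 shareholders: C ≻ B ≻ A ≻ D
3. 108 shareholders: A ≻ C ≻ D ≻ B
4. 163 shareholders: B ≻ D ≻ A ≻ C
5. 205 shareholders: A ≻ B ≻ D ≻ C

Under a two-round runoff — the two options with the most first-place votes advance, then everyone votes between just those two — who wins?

Round 1 first-place votes: A 313, D 216, C 65, B 163.
A and D advance.
Runoff: A is preferred to D by 378 voters; D by 379.
D wins the runoff.

D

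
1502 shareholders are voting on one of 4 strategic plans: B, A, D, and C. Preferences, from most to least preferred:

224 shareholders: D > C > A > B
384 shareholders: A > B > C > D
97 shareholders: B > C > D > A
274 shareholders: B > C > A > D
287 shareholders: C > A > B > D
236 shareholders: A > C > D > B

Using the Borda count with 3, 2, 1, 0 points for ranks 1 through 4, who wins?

A

B: 224·0 + 384·2 + 97·3 + 274·3 + 287·1 + 236·0 = 2168
A: 224·1 + 384·3 + 97·0 + 274·1 + 287·2 + 236·3 = 2932
D: 224·3 + 384·0 + 97·1 + 274·0 + 287·0 + 236·1 = 1005
C: 224·2 + 384·1 + 97·2 + 274·2 + 287·3 + 236·2 = 2907
A has the highest Borda score (2932).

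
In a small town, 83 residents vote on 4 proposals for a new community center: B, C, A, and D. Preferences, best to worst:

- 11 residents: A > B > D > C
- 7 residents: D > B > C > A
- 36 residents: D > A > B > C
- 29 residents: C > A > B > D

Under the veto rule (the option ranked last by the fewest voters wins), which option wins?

Last-place votes: B 0, C 47, A 7, D 29.
B is ranked last by the fewest voters, so B wins.

B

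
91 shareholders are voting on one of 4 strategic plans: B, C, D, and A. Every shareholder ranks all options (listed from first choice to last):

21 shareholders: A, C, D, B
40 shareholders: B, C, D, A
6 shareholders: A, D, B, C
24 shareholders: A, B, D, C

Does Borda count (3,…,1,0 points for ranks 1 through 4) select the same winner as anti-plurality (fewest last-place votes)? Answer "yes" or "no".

Borda — scores: B 174, C 122, D 97, A 153. Winner: B.
Anti-plurality — last-place votes: B 21, C 30, D 0, A 40. Winner: D.
The two methods disagree.

no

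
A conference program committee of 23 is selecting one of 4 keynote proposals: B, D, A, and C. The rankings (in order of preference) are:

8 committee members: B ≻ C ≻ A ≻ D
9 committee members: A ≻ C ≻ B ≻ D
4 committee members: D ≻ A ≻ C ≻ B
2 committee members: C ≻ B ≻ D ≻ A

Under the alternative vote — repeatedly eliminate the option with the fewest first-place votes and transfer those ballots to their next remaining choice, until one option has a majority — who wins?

Round 1: B 8, D 4, A 9, C 2. Eliminate C.
Round 2: B 10, D 4, A 9. Eliminate D.
Round 3: B 10, A 13. A has a majority.

A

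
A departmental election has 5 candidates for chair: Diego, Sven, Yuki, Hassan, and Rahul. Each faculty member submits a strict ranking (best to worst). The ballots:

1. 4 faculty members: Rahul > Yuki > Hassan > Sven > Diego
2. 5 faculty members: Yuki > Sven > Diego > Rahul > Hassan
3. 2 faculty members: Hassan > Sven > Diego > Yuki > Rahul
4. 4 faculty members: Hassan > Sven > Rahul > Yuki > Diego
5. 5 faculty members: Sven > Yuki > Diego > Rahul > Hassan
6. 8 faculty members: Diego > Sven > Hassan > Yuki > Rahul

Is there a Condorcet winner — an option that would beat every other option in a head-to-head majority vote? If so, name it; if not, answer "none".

Sven vs Diego: 20–8 for Sven.
Sven vs Yuki: 19–9 for Sven.
Sven vs Hassan: 18–10 for Sven.
Sven vs Rahul: 24–4 for Sven.
Sven beats every other option head-to-head.

Sven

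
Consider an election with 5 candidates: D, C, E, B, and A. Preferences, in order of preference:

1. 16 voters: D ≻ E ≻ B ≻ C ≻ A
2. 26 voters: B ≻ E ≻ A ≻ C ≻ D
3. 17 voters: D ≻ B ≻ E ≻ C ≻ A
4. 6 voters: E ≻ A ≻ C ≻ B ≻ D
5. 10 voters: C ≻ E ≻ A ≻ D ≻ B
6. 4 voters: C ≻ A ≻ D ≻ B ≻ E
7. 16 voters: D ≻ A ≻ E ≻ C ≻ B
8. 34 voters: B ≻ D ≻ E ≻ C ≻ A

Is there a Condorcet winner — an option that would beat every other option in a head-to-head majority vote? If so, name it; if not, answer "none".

B vs D: 66–63 for B.
B vs C: 93–36 for B.
B vs E: 81–48 for B.
B vs A: 93–36 for B.
B beats every other option head-to-head.

B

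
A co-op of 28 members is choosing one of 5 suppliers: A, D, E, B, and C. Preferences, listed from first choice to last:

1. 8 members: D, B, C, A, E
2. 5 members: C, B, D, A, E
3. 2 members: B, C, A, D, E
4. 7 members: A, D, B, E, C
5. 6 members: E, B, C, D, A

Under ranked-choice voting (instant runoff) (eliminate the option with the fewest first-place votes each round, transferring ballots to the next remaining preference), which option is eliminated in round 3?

Round 1: A 7, D 8, E 6, B 2, C 5. Eliminate B.
Round 2: A 7, D 8, E 6, C 7. Eliminate E.
Round 3: A 7, D 8, C 13. Eliminate A.

A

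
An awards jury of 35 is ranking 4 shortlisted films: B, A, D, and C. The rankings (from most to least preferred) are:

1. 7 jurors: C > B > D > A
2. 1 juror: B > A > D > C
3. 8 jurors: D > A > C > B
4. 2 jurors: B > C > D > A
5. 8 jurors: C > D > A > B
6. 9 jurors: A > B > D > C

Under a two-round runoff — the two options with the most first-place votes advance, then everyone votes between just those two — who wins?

Round 1 first-place votes: B 3, A 9, D 8, C 15.
C and A advance.
Runoff: C is preferred to A by 17 voters; A by 18.
A wins the runoff.

A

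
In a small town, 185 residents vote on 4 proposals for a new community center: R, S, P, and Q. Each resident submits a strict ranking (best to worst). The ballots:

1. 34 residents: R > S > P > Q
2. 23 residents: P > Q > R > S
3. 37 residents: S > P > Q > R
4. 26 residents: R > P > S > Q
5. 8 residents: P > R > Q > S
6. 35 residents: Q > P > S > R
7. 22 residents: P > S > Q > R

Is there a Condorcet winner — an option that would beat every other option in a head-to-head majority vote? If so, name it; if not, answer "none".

P

P vs R: 125–60 for P.
P vs S: 114–71 for P.
P vs Q: 150–35 for P.
P beats every other option head-to-head.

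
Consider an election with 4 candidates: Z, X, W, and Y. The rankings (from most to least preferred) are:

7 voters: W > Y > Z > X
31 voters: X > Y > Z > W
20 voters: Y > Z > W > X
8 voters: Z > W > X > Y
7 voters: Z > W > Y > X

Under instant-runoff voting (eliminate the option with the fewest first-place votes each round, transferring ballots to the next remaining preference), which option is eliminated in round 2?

Round 1: Z 15, X 31, W 7, Y 20. Eliminate W.
Round 2: Z 15, X 31, Y 27. Eliminate Z.

Z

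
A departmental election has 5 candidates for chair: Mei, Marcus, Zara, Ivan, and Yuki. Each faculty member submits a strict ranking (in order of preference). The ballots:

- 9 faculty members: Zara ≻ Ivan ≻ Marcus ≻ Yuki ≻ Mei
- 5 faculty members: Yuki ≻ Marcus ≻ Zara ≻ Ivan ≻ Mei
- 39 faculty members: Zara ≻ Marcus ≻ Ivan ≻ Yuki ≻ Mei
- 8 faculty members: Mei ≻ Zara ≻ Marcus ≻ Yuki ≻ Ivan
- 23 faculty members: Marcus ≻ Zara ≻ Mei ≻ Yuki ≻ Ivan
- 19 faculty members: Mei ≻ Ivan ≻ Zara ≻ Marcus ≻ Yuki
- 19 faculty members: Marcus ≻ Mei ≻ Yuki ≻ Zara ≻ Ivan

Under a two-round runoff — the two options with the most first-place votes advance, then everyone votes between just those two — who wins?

Round 1 first-place votes: Mei 27, Marcus 42, Zara 48, Ivan 0, Yuki 5.
Zara and Marcus advance.
Runoff: Zara is preferred to Marcus by 75 voters; Marcus by 47.
Zara wins the runoff.

Zara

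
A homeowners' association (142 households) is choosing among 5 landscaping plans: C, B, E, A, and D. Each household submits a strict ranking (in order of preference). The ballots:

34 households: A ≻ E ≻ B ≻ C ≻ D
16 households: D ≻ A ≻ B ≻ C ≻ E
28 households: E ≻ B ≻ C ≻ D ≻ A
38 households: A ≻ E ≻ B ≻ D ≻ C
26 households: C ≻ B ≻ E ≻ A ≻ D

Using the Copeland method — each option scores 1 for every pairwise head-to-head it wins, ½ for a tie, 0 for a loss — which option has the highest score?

C: beats D; loses to B, E, and A → score 1.
B: beats C and D; loses to E and A → score 2.
E: beats C, B, and D; loses to A → score 3.
A: beats C, B, E, and D → score 4.
D: loses to C, B, E, and A → score 0.
A has the best pairwise record.

A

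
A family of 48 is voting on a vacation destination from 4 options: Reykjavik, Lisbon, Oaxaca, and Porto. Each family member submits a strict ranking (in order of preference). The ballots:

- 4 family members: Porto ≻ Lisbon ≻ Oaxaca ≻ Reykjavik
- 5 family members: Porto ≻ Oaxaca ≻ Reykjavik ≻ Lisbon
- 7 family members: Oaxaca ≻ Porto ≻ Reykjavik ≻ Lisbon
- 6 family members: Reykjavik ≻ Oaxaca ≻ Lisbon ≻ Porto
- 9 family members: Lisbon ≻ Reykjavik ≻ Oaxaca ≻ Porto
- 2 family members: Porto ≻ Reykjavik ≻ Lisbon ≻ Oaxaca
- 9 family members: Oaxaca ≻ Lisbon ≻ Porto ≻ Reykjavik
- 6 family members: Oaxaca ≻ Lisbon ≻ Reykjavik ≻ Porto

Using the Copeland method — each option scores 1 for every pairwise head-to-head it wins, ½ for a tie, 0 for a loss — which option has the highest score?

Oaxaca

Reykjavik: loses to Lisbon, Oaxaca, and Porto → score 0.
Lisbon: beats Reykjavik and Porto; loses to Oaxaca → score 2.
Oaxaca: beats Reykjavik, Lisbon, and Porto → score 3.
Porto: beats Reykjavik; loses to Lisbon and Oaxaca → score 1.
Oaxaca has the best pairwise record.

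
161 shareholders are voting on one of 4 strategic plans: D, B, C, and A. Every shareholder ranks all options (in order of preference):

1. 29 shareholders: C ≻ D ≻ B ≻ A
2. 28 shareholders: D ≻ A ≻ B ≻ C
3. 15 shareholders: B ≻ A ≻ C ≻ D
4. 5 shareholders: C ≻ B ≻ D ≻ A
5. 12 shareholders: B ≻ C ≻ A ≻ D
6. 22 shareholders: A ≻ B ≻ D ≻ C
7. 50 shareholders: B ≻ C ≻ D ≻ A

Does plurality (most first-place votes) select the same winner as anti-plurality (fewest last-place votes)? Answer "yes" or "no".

yes

Plurality — first-place votes: D 28, B 77, C 34, A 22. Winner: B.
Anti-plurality — last-place votes: D 27, B 0, C 50, A 84. Winner: B.
The two methods agree.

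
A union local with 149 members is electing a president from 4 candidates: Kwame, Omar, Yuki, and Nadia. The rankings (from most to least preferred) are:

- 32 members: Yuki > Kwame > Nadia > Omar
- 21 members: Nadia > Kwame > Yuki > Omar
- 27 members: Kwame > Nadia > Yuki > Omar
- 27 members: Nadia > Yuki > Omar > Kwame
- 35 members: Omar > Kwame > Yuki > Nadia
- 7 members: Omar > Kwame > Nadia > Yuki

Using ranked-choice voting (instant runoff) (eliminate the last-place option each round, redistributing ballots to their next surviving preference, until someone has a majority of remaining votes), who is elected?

Nadia

Round 1: Kwame 27, Omar 42, Yuki 32, Nadia 48. Eliminate Kwame.
Round 2: Omar 42, Yuki 32, Nadia 75. Nadia has a majority.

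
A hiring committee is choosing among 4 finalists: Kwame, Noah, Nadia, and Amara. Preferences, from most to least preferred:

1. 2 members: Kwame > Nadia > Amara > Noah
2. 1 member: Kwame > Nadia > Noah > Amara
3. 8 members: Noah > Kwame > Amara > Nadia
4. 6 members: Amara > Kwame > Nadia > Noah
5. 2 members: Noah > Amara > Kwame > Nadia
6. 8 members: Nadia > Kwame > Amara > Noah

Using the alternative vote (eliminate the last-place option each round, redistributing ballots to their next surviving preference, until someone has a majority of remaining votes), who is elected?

Nadia

Round 1: Kwame 3, Noah 10, Nadia 8, Amara 6. Eliminate Kwame.
Round 2: Noah 10, Nadia 11, Amara 6. Eliminate Amara.
Round 3: Noah 10, Nadia 17. Nadia has a majority.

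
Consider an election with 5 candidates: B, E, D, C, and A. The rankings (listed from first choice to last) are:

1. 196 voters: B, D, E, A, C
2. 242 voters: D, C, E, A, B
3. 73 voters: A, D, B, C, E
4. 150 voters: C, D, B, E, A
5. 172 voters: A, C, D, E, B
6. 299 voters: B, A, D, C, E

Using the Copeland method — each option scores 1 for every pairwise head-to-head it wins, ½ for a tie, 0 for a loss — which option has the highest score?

B: beats E, C, and A; loses to D → score 3.
E: beats A; loses to B, D, and C → score 1.
D: beats B, E, C, and A → score 4.
C: beats E; loses to B, D, and A → score 1.
A: beats C; loses to B, E, and D → score 1.
D has the best pairwise record.

D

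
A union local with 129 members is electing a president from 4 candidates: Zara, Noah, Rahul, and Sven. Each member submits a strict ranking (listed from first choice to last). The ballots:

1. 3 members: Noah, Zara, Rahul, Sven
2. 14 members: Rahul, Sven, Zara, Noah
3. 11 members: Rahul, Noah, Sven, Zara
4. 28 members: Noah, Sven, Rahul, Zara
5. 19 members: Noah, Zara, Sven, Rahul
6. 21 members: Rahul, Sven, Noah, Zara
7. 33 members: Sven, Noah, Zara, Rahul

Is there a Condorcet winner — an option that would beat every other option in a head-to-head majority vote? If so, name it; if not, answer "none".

Sven

Sven vs Zara: 107–22 for Sven.
Sven vs Noah: 68–61 for Sven.
Sven vs Rahul: 80–49 for Sven.
Sven beats every other option head-to-head.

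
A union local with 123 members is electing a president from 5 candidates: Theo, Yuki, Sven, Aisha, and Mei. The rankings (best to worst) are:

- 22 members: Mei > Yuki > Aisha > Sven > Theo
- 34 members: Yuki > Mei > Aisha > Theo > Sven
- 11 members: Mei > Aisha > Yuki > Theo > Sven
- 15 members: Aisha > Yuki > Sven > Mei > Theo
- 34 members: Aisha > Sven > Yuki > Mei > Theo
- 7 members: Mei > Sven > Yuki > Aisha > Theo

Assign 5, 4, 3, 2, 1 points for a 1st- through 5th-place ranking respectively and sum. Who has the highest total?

Theo: 22·1 + 34·2 + 11·2 + 15·1 + 34·1 + 7·1 = 168
Yuki: 22·4 + 34·5 + 11·3 + 15·4 + 34·3 + 7·3 = 474
Sven: 22·2 + 34·1 + 11·1 + 15·3 + 34·4 + 7·4 = 298
Aisha: 22·3 + 34·3 + 11·4 + 15·5 + 34·5 + 7·2 = 471
Mei: 22·5 + 34·4 + 11·5 + 15·2 + 34·2 + 7·5 = 434
Yuki has the highest Borda score (474).

Yuki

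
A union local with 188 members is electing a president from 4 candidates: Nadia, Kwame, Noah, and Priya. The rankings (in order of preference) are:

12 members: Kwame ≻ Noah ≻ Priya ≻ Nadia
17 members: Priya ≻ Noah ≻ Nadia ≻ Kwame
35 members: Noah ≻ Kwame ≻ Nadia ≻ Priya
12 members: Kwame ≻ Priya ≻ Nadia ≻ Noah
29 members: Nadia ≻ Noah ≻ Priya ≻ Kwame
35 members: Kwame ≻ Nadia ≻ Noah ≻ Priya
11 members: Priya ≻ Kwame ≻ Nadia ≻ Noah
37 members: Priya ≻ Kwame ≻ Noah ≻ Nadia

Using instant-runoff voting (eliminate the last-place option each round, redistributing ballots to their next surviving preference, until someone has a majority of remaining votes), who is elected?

Round 1: Nadia 29, Kwame 59, Noah 35, Priya 65. Eliminate Nadia.
Round 2: Kwame 59, Noah 64, Priya 65. Eliminate Kwame.
Round 3: Noah 111, Priya 77. Noah has a majority.

Noah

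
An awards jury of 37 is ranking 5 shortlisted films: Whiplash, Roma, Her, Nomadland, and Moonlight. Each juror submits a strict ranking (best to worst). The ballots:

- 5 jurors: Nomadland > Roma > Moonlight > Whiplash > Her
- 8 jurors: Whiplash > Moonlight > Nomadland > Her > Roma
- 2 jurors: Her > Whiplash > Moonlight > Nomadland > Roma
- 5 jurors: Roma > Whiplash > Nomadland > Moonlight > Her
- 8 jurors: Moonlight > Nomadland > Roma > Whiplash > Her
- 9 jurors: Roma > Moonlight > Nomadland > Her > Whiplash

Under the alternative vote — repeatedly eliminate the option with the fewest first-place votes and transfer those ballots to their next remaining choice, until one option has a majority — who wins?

Round 1: Whiplash 8, Roma 14, Her 2, Nomadland 5, Moonlight 8. Eliminate Her.
Round 2: Whiplash 10, Roma 14, Nomadland 5, Moonlight 8. Eliminate Nomadland.
Round 3: Whiplash 10, Roma 19, Moonlight 8. Roma has a majority.

Roma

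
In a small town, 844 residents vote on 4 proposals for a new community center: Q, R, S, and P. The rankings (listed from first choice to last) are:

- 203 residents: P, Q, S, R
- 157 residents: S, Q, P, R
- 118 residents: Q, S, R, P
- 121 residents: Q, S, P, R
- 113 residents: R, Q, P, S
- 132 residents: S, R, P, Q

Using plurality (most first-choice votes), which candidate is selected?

First-place votes: Q 239, R 113, S 289, P 203.
S has the most first-place votes.

S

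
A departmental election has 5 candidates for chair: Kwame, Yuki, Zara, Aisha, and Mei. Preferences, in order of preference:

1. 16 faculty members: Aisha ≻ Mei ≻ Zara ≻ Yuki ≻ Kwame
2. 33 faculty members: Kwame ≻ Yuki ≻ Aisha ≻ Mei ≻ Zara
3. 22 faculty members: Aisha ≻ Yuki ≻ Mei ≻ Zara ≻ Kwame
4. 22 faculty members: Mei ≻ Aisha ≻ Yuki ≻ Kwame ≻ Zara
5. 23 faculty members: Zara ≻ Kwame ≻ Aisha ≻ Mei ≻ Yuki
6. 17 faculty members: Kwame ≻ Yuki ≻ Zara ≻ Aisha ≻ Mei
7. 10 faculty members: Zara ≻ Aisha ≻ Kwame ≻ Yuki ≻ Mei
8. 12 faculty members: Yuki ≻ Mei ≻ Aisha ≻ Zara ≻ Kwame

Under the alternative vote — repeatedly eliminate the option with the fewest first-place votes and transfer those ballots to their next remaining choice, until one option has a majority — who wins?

Aisha

Round 1: Kwame 50, Yuki 12, Zara 33, Aisha 38, Mei 22. Eliminate Yuki.
Round 2: Kwame 50, Zara 33, Aisha 38, Mei 34. Eliminate Zara.
Round 3: Kwame 73, Aisha 48, Mei 34. Eliminate Mei.
Round 4: Kwame 73, Aisha 82. Aisha has a majority.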